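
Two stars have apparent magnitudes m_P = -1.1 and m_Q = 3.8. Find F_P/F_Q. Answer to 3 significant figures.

F_P/F_Q ≈ 91.2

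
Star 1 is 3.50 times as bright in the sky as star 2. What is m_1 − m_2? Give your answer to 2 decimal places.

Pogson: Δm = −2.5 log₁₀(ratio) = −2.5 log₁₀(3.50) = −2.5 × 0.5441 = -1.360
Star 1 is brighter, so it has the smaller magnitude: the difference is negative.

m_1 − m_2 ≈ -1.36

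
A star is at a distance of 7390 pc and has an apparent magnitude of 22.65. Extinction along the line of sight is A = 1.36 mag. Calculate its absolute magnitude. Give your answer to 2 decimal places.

M ≈ 6.95

5 log₁₀(d/10 pc) = 5 log₁₀(7390) − 5 = 14.343
M = m − 5 log₁₀(d/10) − A = 22.65 − 14.343 − 1.36 = 6.947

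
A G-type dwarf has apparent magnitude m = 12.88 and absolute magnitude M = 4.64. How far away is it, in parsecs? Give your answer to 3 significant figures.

μ = m − M = 8.240
m − M = 5 log₁₀ d − 5
log₁₀ d = (m − M)/5 + 1 = 2.6480
d = 10^2.6480 = 444.6 pc

d ≈ 445 pc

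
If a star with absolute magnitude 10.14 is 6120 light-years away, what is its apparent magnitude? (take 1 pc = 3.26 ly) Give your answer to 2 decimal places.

d = 6120 ly / 3.26 = 1877 pc
m = M + 5 log₁₀ d − 5 = 10.14 + 5·3.2735 − 5 = 21.508

m ≈ 21.51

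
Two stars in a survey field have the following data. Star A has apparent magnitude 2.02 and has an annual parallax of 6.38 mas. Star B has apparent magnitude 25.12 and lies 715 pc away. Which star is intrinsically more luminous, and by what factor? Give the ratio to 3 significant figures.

Star A is more luminous, by a factor of 8.35×10^7.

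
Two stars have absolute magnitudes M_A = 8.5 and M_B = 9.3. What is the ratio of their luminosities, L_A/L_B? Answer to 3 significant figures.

L_A/L_B ≈ 2.09

ΔM = M_A − M_B = -0.8
L_A/L_B = 10^(−0.4 ΔM) = 10^0.320 = 2.089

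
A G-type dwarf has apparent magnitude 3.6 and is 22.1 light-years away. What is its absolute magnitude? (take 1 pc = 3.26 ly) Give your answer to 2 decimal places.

d = 22.1 ly / 3.26 = 6.779 pc
5 log₁₀(d/10 pc) = 5 log₁₀(6.779) − 5 = -0.844
M = m − 5 log₁₀(d/10) = 3.6 + 0.844 = 4.444

M ≈ 4.44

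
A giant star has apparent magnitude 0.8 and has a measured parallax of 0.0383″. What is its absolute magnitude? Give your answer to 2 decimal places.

d = 1/p = 1/0.0383″ = 26.11 pc
5 log₁₀(d/10 pc) = 5 log₁₀(26.11) − 5 = 2.084
M = m − 5 log₁₀(d/10) = 0.8 − 2.084 = -1.284

M ≈ -1.28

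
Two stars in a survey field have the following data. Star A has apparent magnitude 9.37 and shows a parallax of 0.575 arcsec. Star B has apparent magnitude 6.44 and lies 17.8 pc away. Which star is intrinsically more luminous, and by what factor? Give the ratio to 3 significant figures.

Star A: d = 1/p = 1/0.575″ = 1.739 pc
Star A: M = m − 5 log₁₀ d + 5 = 9.37 − 5·0.2403 + 5 = 13.168
Star B: M = m − 5 log₁₀ d + 5 = 6.44 − 5·1.2504 + 5 = 5.188
ΔM = M_A − M_B = 13.168 − (5.188) = 7.980; smaller M is more luminous → Star B.
L ratio = 10^(0.4 |ΔM|) = 10^3.192 = 1557

Star B is more luminous, by a factor of 1560.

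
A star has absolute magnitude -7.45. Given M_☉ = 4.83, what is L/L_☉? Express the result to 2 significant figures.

L/L_☉ ≈ 82000

M − M_☉ = -7.45 − 4.83 = -12.280
L/L_☉ = 10^(−0.4 (M − M_☉)) = 10^4.912 = 81660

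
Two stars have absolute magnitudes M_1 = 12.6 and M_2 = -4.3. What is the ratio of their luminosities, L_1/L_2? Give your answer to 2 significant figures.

ΔM = M_1 − M_2 = 16.9
L_1/L_2 = 10^(−0.4 ΔM) = 10^-6.760 = 1.738×10^-7

L_1/L_2 ≈ 1.7×10^-7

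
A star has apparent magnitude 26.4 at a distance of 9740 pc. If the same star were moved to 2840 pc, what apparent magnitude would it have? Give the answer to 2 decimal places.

m ≈ 23.72

Flux ∝ 1/d², so Δm = 5 log₁₀(d₂/d₁) = 5 log₁₀(2840/9740) = -2.676
m₂ = m₁ + Δm = 26.4 + (-2.676) = 23.724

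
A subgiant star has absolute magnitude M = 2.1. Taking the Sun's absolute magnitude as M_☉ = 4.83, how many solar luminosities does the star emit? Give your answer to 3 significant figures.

L/L_☉ ≈ 12.4

M − M_☉ = 2.1 − 4.83 = -2.730
L/L_☉ = 10^(−0.4 (M − M_☉)) = 10^1.092 = 12.36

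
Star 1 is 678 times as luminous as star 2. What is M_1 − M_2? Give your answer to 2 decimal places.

Pogson: ΔM = −2.5 log₁₀(ratio) = −2.5 log₁₀(678) = −2.5 × 2.8312 = -7.078
Star 1 is brighter, so it has the smaller magnitude: the difference is negative.

M_1 − M_2 ≈ -7.08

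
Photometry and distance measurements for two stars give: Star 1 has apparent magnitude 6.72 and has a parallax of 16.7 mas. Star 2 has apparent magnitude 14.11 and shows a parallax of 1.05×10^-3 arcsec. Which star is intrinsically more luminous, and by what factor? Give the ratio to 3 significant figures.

Star 1 is more luminous, by a factor of 3.57.

Star 1: p = 16.7 mas = 0.0167″ → d = 1/p = 59.88 pc
Star 1: M = m − 5 log₁₀ d + 5 = 6.72 − 5·1.7773 + 5 = 2.834
Star 2: d = 1/p = 1/1.05×10^-3″ = 952.4 pc
Star 2: M = m − 5 log₁₀ d + 5 = 14.11 − 5·2.9788 + 5 = 4.216
ΔM = M_1 − M_2 = 2.834 − (4.216) = -1.382; smaller M is more luminous → Star 1.
L ratio = 10^(0.4 |ΔM|) = 10^0.553 = 3.572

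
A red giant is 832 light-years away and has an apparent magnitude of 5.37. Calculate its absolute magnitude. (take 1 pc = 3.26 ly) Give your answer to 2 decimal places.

M ≈ -1.66

d = 832 ly / 3.26 = 255.2 pc
5 log₁₀(d/10 pc) = 5 log₁₀(255.2) − 5 = 7.035
M = m − 5 log₁₀(d/10) = 5.37 − 7.035 = -1.665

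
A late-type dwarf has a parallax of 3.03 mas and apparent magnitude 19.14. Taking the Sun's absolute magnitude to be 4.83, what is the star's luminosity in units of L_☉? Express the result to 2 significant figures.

L/L_☉ ≈ 2.1×10^-3

d = 1/p = 1000/3.03 mas = 330.0 pc
M = m − 5 log₁₀ d + 5 = 19.14 − 5·2.5186 + 5 = 11.547
M − M_☉ = 11.547 − 4.83 = 6.717
L/L_☉ = 10^(−0.4 × 6.717) = 2.056×10^-3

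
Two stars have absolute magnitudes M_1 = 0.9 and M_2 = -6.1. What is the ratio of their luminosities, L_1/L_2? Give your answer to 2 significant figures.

ΔM = M_1 − M_2 = 7.0
L_1/L_2 = 10^(−0.4 ΔM) = 10^-2.800 = 1.585×10^-3

L_1/L_2 ≈ 1.6×10^-3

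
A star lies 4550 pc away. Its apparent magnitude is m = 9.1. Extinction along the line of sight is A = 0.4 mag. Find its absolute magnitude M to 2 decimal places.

M ≈ -4.59

5 log₁₀(d/10 pc) = 5 log₁₀(4550) − 5 = 13.290
M = m − 5 log₁₀(d/10) − A = 9.1 − 13.290 − 0.4 = -4.590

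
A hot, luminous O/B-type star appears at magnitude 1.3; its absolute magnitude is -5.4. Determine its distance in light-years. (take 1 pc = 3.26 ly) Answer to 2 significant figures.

Distance modulus: m − M = 1.3 − (-5.4) = 6.700
m − M = 5 log₁₀ d − 5
log₁₀ d = (m − M)/5 + 1 = 2.3400
d = 10^2.3400 = 218.8 pc
= 713.2 ly

d ≈ 710 ly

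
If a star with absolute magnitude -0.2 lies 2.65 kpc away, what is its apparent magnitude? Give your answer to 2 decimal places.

m ≈ 11.92

d = 2.65 kpc = 2650 pc
m = M + 5 log₁₀ d − 5 = -0.2 + 5·3.4232 − 5 = 11.916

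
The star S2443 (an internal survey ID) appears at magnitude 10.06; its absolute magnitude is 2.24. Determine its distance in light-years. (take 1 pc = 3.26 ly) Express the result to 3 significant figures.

μ = m − M = 7.820
m − M = 5 log₁₀ d − 5
log₁₀ d = (m − M)/5 + 1 = 2.5640
d = 10^2.5640 = 366.4 pc
= 1195 ly

d ≈ 1190 ly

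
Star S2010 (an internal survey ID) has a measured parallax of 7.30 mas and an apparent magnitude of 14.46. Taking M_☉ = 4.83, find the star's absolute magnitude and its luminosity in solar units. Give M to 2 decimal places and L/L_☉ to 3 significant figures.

d = 1/p = 1000/7.30 mas = 137.0 pc
M = m − 5 log₁₀ d + 5 = 14.46 − 5·2.1367 + 5 = 8.777
M − M_☉ = 8.777 − 4.83 = 3.947
L/L_☉ = 10^(−0.4 × 3.947) = 0.02638

M ≈ 8.78; L/L_☉ ≈ 0.0264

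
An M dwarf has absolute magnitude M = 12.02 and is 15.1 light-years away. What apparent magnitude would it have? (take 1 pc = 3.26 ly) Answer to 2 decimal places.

d = 15.1 ly / 3.26 = 4.632 pc
m = M + 5 log₁₀ d − 5 = 12.02 + 5·0.6658 − 5 = 10.349

m ≈ 10.35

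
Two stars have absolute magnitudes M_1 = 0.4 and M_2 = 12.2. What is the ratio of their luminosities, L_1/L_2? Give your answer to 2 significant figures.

L_1/L_2 ≈ 52000

ΔM = M_1 − M_2 = -11.8
L_1/L_2 = 10^(−0.4 ΔM) = 10^4.720 = 52480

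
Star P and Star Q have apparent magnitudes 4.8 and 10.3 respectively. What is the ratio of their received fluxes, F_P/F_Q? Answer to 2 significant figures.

Δm = 4.8 − (10.3) = -5.5
Flux ratio = 10^(−0.4 Δm) = 10^(−0.4 × -5.5) = 10^2.200 = 158.5

F_P/F_Q ≈ 160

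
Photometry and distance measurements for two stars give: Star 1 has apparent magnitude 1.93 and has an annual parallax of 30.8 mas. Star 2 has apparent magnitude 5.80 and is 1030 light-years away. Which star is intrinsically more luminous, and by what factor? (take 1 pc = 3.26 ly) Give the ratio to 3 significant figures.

Star 1: p = 30.8 mas = 0.0308″ → d = 1/p = 32.47 pc
Star 1: M = m − 5 log₁₀ d + 5 = 1.93 − 5·1.5114 + 5 = -0.627
Star 2: d = 1030 ly / 3.26 = 316.0 pc
Star 2: M = m − 5 log₁₀ d + 5 = 5.80 − 5·2.4996 + 5 = -1.698
ΔM = M_1 − M_2 = -0.627 − (-1.698) = 1.071; smaller M is more luminous → Star 2.
L ratio = 10^(0.4 |ΔM|) = 10^0.428 = 2.681

Star 2 is more luminous, by a factor of 2.68.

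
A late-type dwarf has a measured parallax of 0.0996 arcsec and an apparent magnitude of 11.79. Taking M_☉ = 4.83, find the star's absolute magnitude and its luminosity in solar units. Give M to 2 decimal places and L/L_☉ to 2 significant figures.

M ≈ 11.78; L/L_☉ ≈ 1.7×10^-3

d = 1/p = 1/0.0996″ = 10.04 pc
M = m − 5 log₁₀ d + 5 = 11.79 − 5·1.0017 + 5 = 11.781
M − M_☉ = 11.781 − 4.83 = 6.951
L/L_☉ = 10^(−0.4 × 6.951) = 1.658×10^-3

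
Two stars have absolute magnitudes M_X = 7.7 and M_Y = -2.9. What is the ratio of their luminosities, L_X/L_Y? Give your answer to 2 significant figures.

L_X/L_Y ≈ 5.8×10^-5

ΔM = M_X − M_Y = 10.6
L_X/L_Y = 10^(−0.4 ΔM) = 10^-4.240 = 5.754×10^-5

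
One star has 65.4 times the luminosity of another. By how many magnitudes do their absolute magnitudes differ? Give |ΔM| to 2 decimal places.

|ΔM| ≈ 4.54

Pogson: ΔM = −2.5 log₁₀(ratio) = −2.5 log₁₀(65.4) = −2.5 × 1.8156 = -4.539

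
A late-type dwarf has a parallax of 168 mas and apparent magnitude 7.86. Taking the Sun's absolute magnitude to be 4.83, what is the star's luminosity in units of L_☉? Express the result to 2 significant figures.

L/L_☉ ≈ 0.022

d = 1/p = 1000/168 mas = 5.952 pc
M = m − 5 log₁₀ d + 5 = 7.86 − 5·0.7747 + 5 = 8.987
M − M_☉ = 8.987 − 4.83 = 4.157
L/L_☉ = 10^(−0.4 × 4.157) = 0.02175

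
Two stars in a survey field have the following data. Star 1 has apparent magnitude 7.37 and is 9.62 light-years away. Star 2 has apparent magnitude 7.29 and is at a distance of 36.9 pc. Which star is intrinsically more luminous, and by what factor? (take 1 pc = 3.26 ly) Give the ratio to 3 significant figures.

Star 2 is more luminous, by a factor of 168.

Star 1: d = 9.62 ly / 3.26 = 2.951 pc
Star 1: M = m − 5 log₁₀ d + 5 = 7.37 − 5·0.4700 + 5 = 10.020
Star 2: M = m − 5 log₁₀ d + 5 = 7.29 − 5·1.5670 + 5 = 4.455
ΔM = M_1 − M_2 = 10.020 − (4.455) = 5.565; smaller M is more luminous → Star 2.
L ratio = 10^(0.4 |ΔM|) = 10^2.226 = 168.3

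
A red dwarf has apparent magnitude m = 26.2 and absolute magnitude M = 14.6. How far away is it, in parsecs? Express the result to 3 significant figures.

d ≈ 2090 pc

Distance modulus: m − M = 26.2 − (14.6) = 11.600
m − M = 5 log₁₀ d − 5
log₁₀ d = (m − M)/5 + 1 = 3.3200
d = 10^3.3200 = 2089 pc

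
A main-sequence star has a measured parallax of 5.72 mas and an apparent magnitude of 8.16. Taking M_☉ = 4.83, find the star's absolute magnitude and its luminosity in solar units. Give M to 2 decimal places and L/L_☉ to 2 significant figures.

M ≈ 1.95; L/L_☉ ≈ 14

d = 1/p = 1000/5.72 mas = 174.8 pc
M = m − 5 log₁₀ d + 5 = 8.16 − 5·2.2426 + 5 = 1.947
M − M_☉ = 1.947 − 4.83 = -2.883
L/L_☉ = 10^(−0.4 × -2.883) = 14.23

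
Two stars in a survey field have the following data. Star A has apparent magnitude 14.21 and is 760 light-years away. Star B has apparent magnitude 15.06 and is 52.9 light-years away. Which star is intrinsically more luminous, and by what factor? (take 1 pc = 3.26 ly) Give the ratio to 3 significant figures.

Star A is more luminous, by a factor of 452.

Star A: d = 760 ly / 3.26 = 233.1 pc
Star A: M = m − 5 log₁₀ d + 5 = 14.21 − 5·2.3676 + 5 = 7.372
Star B: d = 52.9 ly / 3.26 = 16.23 pc
Star B: M = m − 5 log₁₀ d + 5 = 15.06 − 5·1.2102 + 5 = 14.009
ΔM = M_A − M_B = 7.372 − (14.009) = -6.637; smaller M is more luminous → Star A.
L ratio = 10^(0.4 |ΔM|) = 10^2.655 = 451.6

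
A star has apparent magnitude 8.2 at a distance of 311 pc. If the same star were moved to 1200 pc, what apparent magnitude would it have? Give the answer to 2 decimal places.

m ≈ 11.13

Flux ∝ 1/d², so Δm = 5 log₁₀(d₂/d₁) = 5 log₁₀(1200/311) = 2.932
m₂ = m₁ + Δm = 8.2 + (2.932) = 11.132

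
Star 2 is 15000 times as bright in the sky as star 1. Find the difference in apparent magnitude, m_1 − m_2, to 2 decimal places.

m_1 − m_2 ≈ 10.44

Pogson: Δm = −2.5 log₁₀(ratio) = −2.5 log₁₀(15000) = −2.5 × 4.1761 = -10.440
Star 2 is brighter so has the smaller magnitude: m_1 − m_2 is positive.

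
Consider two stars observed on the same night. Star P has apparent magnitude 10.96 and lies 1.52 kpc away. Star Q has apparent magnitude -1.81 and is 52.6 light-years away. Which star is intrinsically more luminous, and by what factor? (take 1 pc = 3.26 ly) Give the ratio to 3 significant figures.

Star Q is more luminous, by a factor of 14.4.

Star P: d = 1.52 kpc = 1520 pc
Star P: M = m − 5 log₁₀ d + 5 = 10.96 − 5·3.1818 + 5 = 0.051
Star Q: d = 52.6 ly / 3.26 = 16.13 pc
Star Q: M = m − 5 log₁₀ d + 5 = -1.81 − 5·1.2078 + 5 = -2.849
ΔM = M_P − M_Q = 0.051 − (-2.849) = 2.900; smaller M is more luminous → Star Q.
L ratio = 10^(0.4 |ΔM|) = 10^1.160 = 14.45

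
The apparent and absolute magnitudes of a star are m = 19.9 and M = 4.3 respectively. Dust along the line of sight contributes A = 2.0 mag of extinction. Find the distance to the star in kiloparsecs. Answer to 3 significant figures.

d ≈ 5.25 kpc

m − M = 5 log₁₀(d/10 pc) + A  ⇒  19.9 − (4.3) − 2.0 = 5 log₁₀(d/10)
13.600 = 5 log₁₀(d/10)
log₁₀ d = (m − M − A)/5 + 1 = 3.7200
d = 10^3.7200 = 5248 pc
= 5.248 kpc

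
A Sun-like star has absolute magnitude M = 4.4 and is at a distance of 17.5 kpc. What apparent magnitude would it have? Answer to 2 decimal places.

m ≈ 20.62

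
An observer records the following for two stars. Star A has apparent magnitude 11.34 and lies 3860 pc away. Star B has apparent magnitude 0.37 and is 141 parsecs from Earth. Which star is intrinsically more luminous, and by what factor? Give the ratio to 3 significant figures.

Star A: M = m − 5 log₁₀ d + 5 = 11.34 − 5·3.5866 + 5 = -1.593
Star B: M = m − 5 log₁₀ d + 5 = 0.37 − 5·2.1492 + 5 = -5.376
ΔM = M_A − M_B = -1.593 − (-5.376) = 3.783; smaller M is more luminous → Star B.
L ratio = 10^(0.4 |ΔM|) = 10^1.513 = 32.60

Star B is more luminous, by a factor of 32.6.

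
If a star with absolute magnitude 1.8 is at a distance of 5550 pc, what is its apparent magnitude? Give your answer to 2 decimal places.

m = M + 5 log₁₀ d − 5 = 1.8 + 5·3.7443 − 5 = 15.521

m ≈ 15.52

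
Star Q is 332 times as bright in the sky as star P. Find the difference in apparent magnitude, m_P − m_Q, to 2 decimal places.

Pogson: Δm = −2.5 log₁₀(ratio) = −2.5 log₁₀(332) = −2.5 × 2.5211 = -6.303
Star Q is brighter so has the smaller magnitude: m_P − m_Q is positive.

m_P − m_Q ≈ 6.30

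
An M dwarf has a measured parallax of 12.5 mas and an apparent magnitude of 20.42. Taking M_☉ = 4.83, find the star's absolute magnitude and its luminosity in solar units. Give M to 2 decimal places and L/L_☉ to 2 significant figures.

M ≈ 15.90; L/L_☉ ≈ 3.7×10^-5

d = 1/p = 1000/12.5 mas = 80.00 pc
M = m − 5 log₁₀ d + 5 = 20.42 − 5·1.9031 + 5 = 15.905
M − M_☉ = 15.905 − 4.83 = 11.075
L/L_☉ = 10^(−0.4 × 11.075) = 3.717×10^-5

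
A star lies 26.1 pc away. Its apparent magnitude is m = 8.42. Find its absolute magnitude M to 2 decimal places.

5 log₁₀(d/10 pc) = 5 log₁₀(26.10) − 5 = 2.083
M = m − 5 log₁₀(d/10) = 8.42 − 2.083 = 6.337

M ≈ 6.34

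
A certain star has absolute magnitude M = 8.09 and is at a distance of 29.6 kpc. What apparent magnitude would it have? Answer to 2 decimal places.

m ≈ 25.45

d = 29.6 kpc = 29600 pc
m = M + 5 log₁₀ d − 5 = 8.09 + 5·4.4713 − 5 = 25.446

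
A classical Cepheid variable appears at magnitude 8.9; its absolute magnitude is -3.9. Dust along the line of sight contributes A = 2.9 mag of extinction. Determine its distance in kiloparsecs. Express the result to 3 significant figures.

d ≈ 0.955 kpc

m − M = 5 log₁₀(d/10 pc) + A  ⇒  8.9 − (-3.9) − 2.9 = 5 log₁₀(d/10)
9.900 = 5 log₁₀(d/10)
log₁₀ d = (m − M − A)/5 + 1 = 2.9800
d = 10^2.9800 = 955.0 pc
= 0.9550 kpc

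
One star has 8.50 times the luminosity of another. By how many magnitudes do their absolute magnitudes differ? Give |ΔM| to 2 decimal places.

|ΔM| ≈ 2.32

Pogson: ΔM = −2.5 log₁₀(ratio) = −2.5 log₁₀(8.50) = −2.5 × 0.9294 = -2.324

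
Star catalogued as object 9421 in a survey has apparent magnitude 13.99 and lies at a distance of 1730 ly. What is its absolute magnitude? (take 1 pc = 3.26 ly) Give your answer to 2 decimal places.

M ≈ 5.37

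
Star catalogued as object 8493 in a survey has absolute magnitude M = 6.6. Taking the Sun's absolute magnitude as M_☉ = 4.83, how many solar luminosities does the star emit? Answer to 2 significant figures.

L/L_☉ ≈ 0.20

M − M_☉ = 6.6 − 4.83 = 1.770
L/L_☉ = 10^(−0.4 (M − M_☉)) = 10^-0.708 = 0.1959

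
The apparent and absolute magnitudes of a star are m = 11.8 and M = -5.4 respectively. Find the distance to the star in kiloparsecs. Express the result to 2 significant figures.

Distance modulus: m − M = 11.8 − (-5.4) = 17.200
m − M = 5 log₁₀ d − 5
log₁₀ d = (m − M)/5 + 1 = 4.4400
d = 10^4.4400 = 27540 pc
= 27.54 kpc

d ≈ 28 kpc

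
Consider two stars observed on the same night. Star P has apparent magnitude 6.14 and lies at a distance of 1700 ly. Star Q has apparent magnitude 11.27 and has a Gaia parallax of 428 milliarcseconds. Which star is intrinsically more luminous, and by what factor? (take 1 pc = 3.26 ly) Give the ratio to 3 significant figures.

Star P is more luminous, by a factor of 5.62×10^6.

Star P: d = 1700 ly / 3.26 = 521.5 pc
Star P: M = m − 5 log₁₀ d + 5 = 6.14 − 5·2.7172 + 5 = -2.446
Star Q: p = 428 mas = 0.428″ → d = 1/p = 2.336 pc
Star Q: M = m − 5 log₁₀ d + 5 = 11.27 − 5·0.3686 + 5 = 14.427
ΔM = M_P − M_Q = -2.446 − (14.427) = -16.873; smaller M is more luminous → Star P.
L ratio = 10^(0.4 |ΔM|) = 10^6.749 = 5.615×10^6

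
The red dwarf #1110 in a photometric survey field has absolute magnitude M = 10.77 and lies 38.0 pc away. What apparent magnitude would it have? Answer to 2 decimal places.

m = M + 5 log₁₀ d − 5 = 10.77 + 5·1.5798 − 5 = 13.669

m ≈ 13.67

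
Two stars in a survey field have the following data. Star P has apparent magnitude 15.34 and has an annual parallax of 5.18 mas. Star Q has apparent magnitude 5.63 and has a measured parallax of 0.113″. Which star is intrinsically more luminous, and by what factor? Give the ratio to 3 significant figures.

Star P: p = 5.18 mas = 5.18×10^-3″ → d = 1/p = 193.1 pc
Star P: M = m − 5 log₁₀ d + 5 = 15.34 − 5·2.2857 + 5 = 8.912
Star Q: d = 1/p = 1/0.113″ = 8.850 pc
Star Q: M = m − 5 log₁₀ d + 5 = 5.63 − 5·0.9469 + 5 = 5.895
ΔM = M_P − M_Q = 8.912 − (5.895) = 3.016; smaller M is more luminous → Star Q.
L ratio = 10^(0.4 |ΔM|) = 10^1.207 = 16.09

Star Q is more luminous, by a factor of 16.1.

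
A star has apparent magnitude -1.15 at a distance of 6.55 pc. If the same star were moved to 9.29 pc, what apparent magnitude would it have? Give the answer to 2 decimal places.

m ≈ -0.39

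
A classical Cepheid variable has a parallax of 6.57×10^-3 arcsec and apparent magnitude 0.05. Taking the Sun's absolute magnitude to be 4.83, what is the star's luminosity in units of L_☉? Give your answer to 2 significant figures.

d = 1/p = 1/6.57×10^-3″ = 152.2 pc
M = m − 5 log₁₀ d + 5 = 0.05 − 5·2.1824 + 5 = -5.862
M − M_☉ = -5.862 − 4.83 = -10.692
L/L_☉ = 10^(−0.4 × -10.692) = 18920

L/L_☉ ≈ 19000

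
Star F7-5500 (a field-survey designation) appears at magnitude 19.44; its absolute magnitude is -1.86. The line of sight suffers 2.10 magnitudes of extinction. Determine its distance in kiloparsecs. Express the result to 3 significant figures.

m − M = 5 log₁₀(d/10 pc) + A  ⇒  19.44 − (-1.86) − 2.10 = 5 log₁₀(d/10)
19.200 = 5 log₁₀(d/10)
log₁₀ d = (m − M − A)/5 + 1 = 4.8400
d = 10^4.8400 = 69180 pc
= 69.18 kpc

d ≈ 69.2 kpc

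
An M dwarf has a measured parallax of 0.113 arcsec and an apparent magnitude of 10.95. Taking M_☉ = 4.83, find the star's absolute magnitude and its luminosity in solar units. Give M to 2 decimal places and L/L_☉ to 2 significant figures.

d = 1/p = 1/0.113″ = 8.850 pc
M = m − 5 log₁₀ d + 5 = 10.95 − 5·0.9469 + 5 = 11.215
M − M_☉ = 11.215 − 4.83 = 6.385
L/L_☉ = 10^(−0.4 × 6.385) = 2.792×10^-3

M ≈ 11.22; L/L_☉ ≈ 2.8×10^-3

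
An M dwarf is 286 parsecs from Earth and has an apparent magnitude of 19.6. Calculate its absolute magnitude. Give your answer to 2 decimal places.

M ≈ 12.32

5 log₁₀(d/10 pc) = 5 log₁₀(286.0) − 5 = 7.282
M = m − 5 log₁₀(d/10) = 19.6 − 7.282 = 12.318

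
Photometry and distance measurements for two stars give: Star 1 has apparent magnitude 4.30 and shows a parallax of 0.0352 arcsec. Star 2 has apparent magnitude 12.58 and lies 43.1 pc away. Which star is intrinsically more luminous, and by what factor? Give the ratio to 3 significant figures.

Star 1 is more luminous, by a factor of 891.

Star 1: d = 1/p = 1/0.0352″ = 28.41 pc
Star 1: M = m − 5 log₁₀ d + 5 = 4.30 − 5·1.4535 + 5 = 2.033
Star 2: M = m − 5 log₁₀ d + 5 = 12.58 − 5·1.6345 + 5 = 9.408
ΔM = M_1 − M_2 = 2.033 − (9.408) = -7.375; smaller M is more luminous → Star 1.
L ratio = 10^(0.4 |ΔM|) = 10^2.950 = 891.2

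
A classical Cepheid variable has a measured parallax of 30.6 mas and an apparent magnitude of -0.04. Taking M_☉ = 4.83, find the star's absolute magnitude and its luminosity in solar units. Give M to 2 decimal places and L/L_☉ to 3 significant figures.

d = 1/p = 1000/30.6 mas = 32.68 pc
M = m − 5 log₁₀ d + 5 = -0.04 − 5·1.5143 + 5 = -2.611
M − M_☉ = -2.611 − 4.83 = -7.441
L/L_☉ = 10^(−0.4 × -7.441) = 947.5

M ≈ -2.61; L/L_☉ ≈ 947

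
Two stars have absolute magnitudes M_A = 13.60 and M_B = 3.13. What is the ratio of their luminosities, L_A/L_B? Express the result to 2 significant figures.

L_A/L_B ≈ 6.5×10^-5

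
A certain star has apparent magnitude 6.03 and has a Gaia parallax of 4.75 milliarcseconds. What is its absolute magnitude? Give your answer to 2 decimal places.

M ≈ -0.59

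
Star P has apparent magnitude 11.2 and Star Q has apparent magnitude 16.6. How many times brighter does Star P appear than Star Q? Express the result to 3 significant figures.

Δm = 11.2 − (16.6) = -5.4
Flux ratio = 10^(−0.4 Δm) = 10^(−0.4 × -5.4) = 10^2.160 = 144.5

145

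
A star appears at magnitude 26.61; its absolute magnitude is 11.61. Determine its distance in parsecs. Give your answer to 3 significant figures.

d ≈ 10000 pc

μ = m − M = 15.000
m − M = 5 log₁₀ d − 5
log₁₀ d = (m − M)/5 + 1 = 4.0000
d = 10^4.0000 = 10000 pc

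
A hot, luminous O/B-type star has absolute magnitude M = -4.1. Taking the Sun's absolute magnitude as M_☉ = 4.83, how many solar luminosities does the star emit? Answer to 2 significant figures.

M − M_☉ = -4.1 − 4.83 = -8.930
L/L_☉ = 10^(−0.4 (M − M_☉)) = 10^3.572 = 3733

L/L_☉ ≈ 3700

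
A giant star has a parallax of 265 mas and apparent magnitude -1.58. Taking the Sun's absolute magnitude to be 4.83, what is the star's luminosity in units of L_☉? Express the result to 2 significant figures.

L/L_☉ ≈ 52

d = 1/p = 1000/265 mas = 3.774 pc
M = m − 5 log₁₀ d + 5 = -1.58 − 5·0.5768 + 5 = 0.536
M − M_☉ = 0.536 − 4.83 = -4.294
L/L_☉ = 10^(−0.4 × -4.294) = 52.18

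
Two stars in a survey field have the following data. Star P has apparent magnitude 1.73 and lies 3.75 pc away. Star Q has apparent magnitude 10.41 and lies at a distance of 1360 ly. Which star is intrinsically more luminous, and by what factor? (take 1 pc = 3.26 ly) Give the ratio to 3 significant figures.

Star Q is more luminous, by a factor of 4.17.

Star P: M = m − 5 log₁₀ d + 5 = 1.73 − 5·0.5740 + 5 = 3.860
Star Q: d = 1360 ly / 3.26 = 417.2 pc
Star Q: M = m − 5 log₁₀ d + 5 = 10.41 − 5·2.6203 + 5 = 2.308
ΔM = M_P − M_Q = 3.860 − (2.308) = 1.551; smaller M is more luminous → Star Q.
L ratio = 10^(0.4 |ΔM|) = 10^0.621 = 4.174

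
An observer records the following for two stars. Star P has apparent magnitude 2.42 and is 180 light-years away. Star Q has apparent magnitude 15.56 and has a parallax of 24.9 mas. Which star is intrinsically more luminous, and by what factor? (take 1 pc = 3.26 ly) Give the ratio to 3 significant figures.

Star P is more luminous, by a factor of 341000.

Star P: d = 180 ly / 3.26 = 55.21 pc
Star P: M = m − 5 log₁₀ d + 5 = 2.42 − 5·1.7421 + 5 = -1.290
Star Q: p = 24.9 mas = 0.0249″ → d = 1/p = 40.16 pc
Star Q: M = m − 5 log₁₀ d + 5 = 15.56 − 5·1.6038 + 5 = 12.541
ΔM = M_P − M_Q = -1.290 − (12.541) = -13.831; smaller M is more luminous → Star P.
L ratio = 10^(0.4 |ΔM|) = 10^5.533 = 340800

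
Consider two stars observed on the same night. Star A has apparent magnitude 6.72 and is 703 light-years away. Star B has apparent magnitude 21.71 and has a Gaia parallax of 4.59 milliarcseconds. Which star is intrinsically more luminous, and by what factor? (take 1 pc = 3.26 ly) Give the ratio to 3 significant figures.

Star A: d = 703 ly / 3.26 = 215.6 pc
Star A: M = m − 5 log₁₀ d + 5 = 6.72 − 5·2.3337 + 5 = 0.051
Star B: p = 4.59 mas = 4.59×10^-3″ → d = 1/p = 217.9 pc
Star B: M = m − 5 log₁₀ d + 5 = 21.71 − 5·2.3382 + 5 = 15.019
ΔM = M_A − M_B = 0.051 − (15.019) = -14.968; smaller M is more luminous → Star A.
L ratio = 10^(0.4 |ΔM|) = 10^5.987 = 970700

Star A is more luminous, by a factor of 971000.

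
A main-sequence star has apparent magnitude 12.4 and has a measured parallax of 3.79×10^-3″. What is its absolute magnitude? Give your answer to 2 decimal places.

M ≈ 5.29

d = 1/p = 1/3.79×10^-3″ = 263.9 pc
5 log₁₀(d/10 pc) = 5 log₁₀(263.9) − 5 = 7.107
M = m − 5 log₁₀(d/10) = 12.4 − 7.107 = 5.293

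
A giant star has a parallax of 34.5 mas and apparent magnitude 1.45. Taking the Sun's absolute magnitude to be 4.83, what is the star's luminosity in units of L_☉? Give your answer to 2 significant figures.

L/L_☉ ≈ 190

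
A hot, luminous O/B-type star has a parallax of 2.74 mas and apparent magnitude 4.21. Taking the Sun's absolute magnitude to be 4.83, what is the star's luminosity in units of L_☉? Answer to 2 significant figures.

L/L_☉ ≈ 2400

d = 1/p = 1000/2.74 mas = 365.0 pc
M = m − 5 log₁₀ d + 5 = 4.21 − 5·2.5622 + 5 = -3.601
M − M_☉ = -3.601 − 4.83 = -8.431
L/L_☉ = 10^(−0.4 × -8.431) = 2358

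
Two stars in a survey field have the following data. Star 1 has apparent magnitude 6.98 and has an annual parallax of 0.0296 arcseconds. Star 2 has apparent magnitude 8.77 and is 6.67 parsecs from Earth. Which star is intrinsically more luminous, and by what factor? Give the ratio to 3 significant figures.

Star 1 is more luminous, by a factor of 133.

Star 1: d = 1/p = 1/0.0296″ = 33.78 pc
Star 1: M = m − 5 log₁₀ d + 5 = 6.98 − 5·1.5287 + 5 = 4.336
Star 2: M = m − 5 log₁₀ d + 5 = 8.77 − 5·0.8241 + 5 = 9.649
ΔM = M_1 − M_2 = 4.336 − (9.649) = -5.313; smaller M is more luminous → Star 1.
L ratio = 10^(0.4 |ΔM|) = 10^2.125 = 133.4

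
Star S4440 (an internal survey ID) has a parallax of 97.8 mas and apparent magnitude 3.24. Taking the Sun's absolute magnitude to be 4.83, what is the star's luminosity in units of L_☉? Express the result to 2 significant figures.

d = 1/p = 1000/97.8 mas = 10.22 pc
M = m − 5 log₁₀ d + 5 = 3.24 − 5·1.0097 + 5 = 3.192
M − M_☉ = 3.192 − 4.83 = -1.638
L/L_☉ = 10^(−0.4 × -1.638) = 4.522

L/L_☉ ≈ 4.5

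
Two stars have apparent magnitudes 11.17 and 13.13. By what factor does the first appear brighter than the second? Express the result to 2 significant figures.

6.1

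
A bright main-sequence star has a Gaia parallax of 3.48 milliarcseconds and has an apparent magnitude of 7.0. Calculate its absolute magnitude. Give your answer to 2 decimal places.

p = 3.48 mas = 3.48×10^-3″ → d = 1/p = 287.4 pc
5 log₁₀(d/10 pc) = 5 log₁₀(287.4) − 5 = 7.292
M = m − 5 log₁₀(d/10) = 7.0 − 7.292 = -0.292

M ≈ -0.29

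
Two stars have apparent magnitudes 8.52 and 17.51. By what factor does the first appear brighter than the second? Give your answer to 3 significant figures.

Magnitude difference = -8.99
Flux ratio = 10^(−0.4 Δm) = 10^(−0.4 × -8.99) = 10^3.596 = 3945

3940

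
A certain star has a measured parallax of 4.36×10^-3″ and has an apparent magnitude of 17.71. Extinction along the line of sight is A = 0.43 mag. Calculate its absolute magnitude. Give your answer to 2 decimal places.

M ≈ 10.48

d = 1/p = 1/4.36×10^-3″ = 229.4 pc
5 log₁₀(d/10 pc) = 5 log₁₀(229.4) − 5 = 6.803
M = m − 5 log₁₀(d/10) − A = 17.71 − 6.803 − 0.43 = 10.477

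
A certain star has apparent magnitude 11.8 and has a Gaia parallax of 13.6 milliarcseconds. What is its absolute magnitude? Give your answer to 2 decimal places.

M ≈ 7.47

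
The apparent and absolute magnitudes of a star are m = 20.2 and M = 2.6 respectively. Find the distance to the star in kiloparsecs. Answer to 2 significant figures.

d ≈ 33 kpc

μ = m − M = 17.600
m − M = 5 log₁₀ d − 5
log₁₀ d = (m − M)/5 + 1 = 4.5200
d = 10^4.5200 = 33110 pc
= 33.11 kpc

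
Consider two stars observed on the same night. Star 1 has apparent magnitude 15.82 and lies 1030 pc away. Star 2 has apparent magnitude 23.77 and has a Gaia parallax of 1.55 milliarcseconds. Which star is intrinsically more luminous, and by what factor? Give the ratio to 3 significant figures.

Star 1: M = m − 5 log₁₀ d + 5 = 15.82 − 5·3.0128 + 5 = 5.756
Star 2: p = 1.55 mas = 1.55×10^-3″ → d = 1/p = 645.2 pc
Star 2: M = m − 5 log₁₀ d + 5 = 23.77 − 5·2.8097 + 5 = 14.722
ΔM = M_1 − M_2 = 5.756 − (14.722) = -8.966; smaller M is more luminous → Star 1.
L ratio = 10^(0.4 |ΔM|) = 10^3.586 = 3858

Star 1 is more luminous, by a factor of 3860.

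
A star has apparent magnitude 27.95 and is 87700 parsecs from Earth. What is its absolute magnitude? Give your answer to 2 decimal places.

5 log₁₀(d/10 pc) = 5 log₁₀(87700) − 5 = 19.715
M = m − 5 log₁₀(d/10) = 27.95 − 19.715 = 8.235

M ≈ 8.24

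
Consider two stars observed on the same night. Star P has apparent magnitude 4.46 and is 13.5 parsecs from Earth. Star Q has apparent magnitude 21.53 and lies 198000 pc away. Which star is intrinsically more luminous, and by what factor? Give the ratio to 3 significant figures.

Star P: M = m − 5 log₁₀ d + 5 = 4.46 − 5·1.1303 + 5 = 3.808
Star Q: M = m − 5 log₁₀ d + 5 = 21.53 − 5·5.2967 + 5 = 0.047
ΔM = M_P − M_Q = 3.808 − (0.047) = 3.762; smaller M is more luminous → Star Q.
L ratio = 10^(0.4 |ΔM|) = 10^1.505 = 31.96

Star Q is more luminous, by a factor of 32.0.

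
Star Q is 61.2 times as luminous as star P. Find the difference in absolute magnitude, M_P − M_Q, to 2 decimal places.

Pogson: ΔM = −2.5 log₁₀(ratio) = −2.5 log₁₀(61.2) = −2.5 × 1.7868 = -4.467
Star Q is brighter so has the smaller magnitude: M_P − M_Q is positive.

M_P − M_Q ≈ 4.47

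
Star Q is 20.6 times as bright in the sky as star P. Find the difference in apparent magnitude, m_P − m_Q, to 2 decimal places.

Pogson: Δm = −2.5 log₁₀(ratio) = −2.5 log₁₀(20.6) = −2.5 × 1.3139 = -3.285
Star Q is brighter so has the smaller magnitude: m_P − m_Q is positive.

m_P − m_Q ≈ 3.28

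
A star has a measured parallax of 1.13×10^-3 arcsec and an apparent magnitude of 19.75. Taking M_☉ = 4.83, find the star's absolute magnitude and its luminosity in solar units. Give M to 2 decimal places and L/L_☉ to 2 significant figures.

M ≈ 10.02; L/L_☉ ≈ 8.4×10^-3

d = 1/p = 1/1.13×10^-3″ = 885.0 pc
M = m − 5 log₁₀ d + 5 = 19.75 − 5·2.9469 + 5 = 10.015
M − M_☉ = 10.015 − 4.83 = 5.185
L/L_☉ = 10^(−0.4 × 5.185) = 8.430×10^-3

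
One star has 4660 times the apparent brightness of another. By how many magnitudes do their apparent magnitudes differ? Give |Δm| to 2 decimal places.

|Δm| ≈ 9.17

Pogson: Δm = −2.5 log₁₀(ratio) = −2.5 log₁₀(4660) = −2.5 × 3.6684 = -9.171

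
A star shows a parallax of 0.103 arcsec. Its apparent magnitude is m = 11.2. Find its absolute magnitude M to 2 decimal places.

M ≈ 11.26

d = 1/p = 1/0.103″ = 9.709 pc
5 log₁₀(d/10 pc) = 5 log₁₀(9.709) − 5 = -0.064
M = m − 5 log₁₀(d/10) = 11.2 + 0.064 = 11.264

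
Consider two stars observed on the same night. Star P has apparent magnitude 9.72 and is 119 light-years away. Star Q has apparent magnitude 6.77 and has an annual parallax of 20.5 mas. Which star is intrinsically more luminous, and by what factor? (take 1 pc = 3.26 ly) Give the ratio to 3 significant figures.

Star P: d = 119 ly / 3.26 = 36.50 pc
Star P: M = m − 5 log₁₀ d + 5 = 9.72 − 5·1.5623 + 5 = 6.908
Star Q: p = 20.5 mas = 0.0205″ → d = 1/p = 48.78 pc
Star Q: M = m − 5 log₁₀ d + 5 = 6.77 − 5·1.6882 + 5 = 3.329
ΔM = M_P − M_Q = 6.908 − (3.329) = 3.580; smaller M is more luminous → Star Q.
L ratio = 10^(0.4 |ΔM|) = 10^1.432 = 27.03

Star Q is more luminous, by a factor of 27.0.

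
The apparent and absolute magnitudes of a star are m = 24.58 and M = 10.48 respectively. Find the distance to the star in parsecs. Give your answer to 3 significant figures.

d ≈ 6610 pc

μ = m − M = 14.100
m − M = 5 log₁₀ d − 5
log₁₀ d = (m − M)/5 + 1 = 3.8200
d = 10^3.8200 = 6607 pc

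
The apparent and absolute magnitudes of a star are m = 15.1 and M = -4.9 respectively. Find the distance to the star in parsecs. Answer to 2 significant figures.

Distance modulus: m − M = 15.1 − (-4.9) = 20.000
m − M = 5 log₁₀ d − 5
log₁₀ d = (m − M)/5 + 1 = 5.0000
d = 10^5.0000 = 100000 pc

d ≈ 100000 pc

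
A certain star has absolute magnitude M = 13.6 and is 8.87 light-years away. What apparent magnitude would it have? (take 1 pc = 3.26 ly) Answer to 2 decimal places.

d = 8.87 ly / 3.26 = 2.721 pc
m = M + 5 log₁₀ d − 5 = 13.6 + 5·0.4347 − 5 = 10.774

m ≈ 10.77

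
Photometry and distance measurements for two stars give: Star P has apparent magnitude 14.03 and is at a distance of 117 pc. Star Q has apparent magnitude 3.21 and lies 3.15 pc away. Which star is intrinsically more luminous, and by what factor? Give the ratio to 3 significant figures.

Star Q is more luminous, by a factor of 15.4.

Star P: M = m − 5 log₁₀ d + 5 = 14.03 − 5·2.0682 + 5 = 8.689
Star Q: M = m − 5 log₁₀ d + 5 = 3.21 − 5·0.4983 + 5 = 5.718
ΔM = M_P − M_Q = 8.689 − (5.718) = 2.971; smaller M is more luminous → Star Q.
L ratio = 10^(0.4 |ΔM|) = 10^1.188 = 15.43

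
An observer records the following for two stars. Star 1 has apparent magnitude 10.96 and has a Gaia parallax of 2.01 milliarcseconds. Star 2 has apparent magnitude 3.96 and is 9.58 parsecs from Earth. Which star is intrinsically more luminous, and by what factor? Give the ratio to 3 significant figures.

Star 1: p = 2.01 mas = 2.01×10^-3″ → d = 1/p = 497.5 pc
Star 1: M = m − 5 log₁₀ d + 5 = 10.96 − 5·2.6968 + 5 = 2.476
Star 2: M = m − 5 log₁₀ d + 5 = 3.96 − 5·0.9814 + 5 = 4.053
ΔM = M_1 − M_2 = 2.476 − (4.053) = -1.577; smaller M is more luminous → Star 1.
L ratio = 10^(0.4 |ΔM|) = 10^0.631 = 4.274

Star 1 is more luminous, by a factor of 4.27.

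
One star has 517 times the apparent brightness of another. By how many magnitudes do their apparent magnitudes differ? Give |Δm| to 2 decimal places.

Pogson: Δm = −2.5 log₁₀(ratio) = −2.5 log₁₀(517) = −2.5 × 2.7135 = -6.784

|Δm| ≈ 6.78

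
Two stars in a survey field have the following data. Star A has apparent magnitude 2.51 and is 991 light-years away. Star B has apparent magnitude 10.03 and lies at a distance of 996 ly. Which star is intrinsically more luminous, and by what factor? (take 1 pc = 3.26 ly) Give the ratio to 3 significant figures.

Star A is more luminous, by a factor of 1010.

Star A: d = 991 ly / 3.26 = 304.0 pc
Star A: M = m − 5 log₁₀ d + 5 = 2.51 − 5·2.4829 + 5 = -4.904
Star B: d = 996 ly / 3.26 = 305.5 pc
Star B: M = m − 5 log₁₀ d + 5 = 10.03 − 5·2.4850 + 5 = 2.605
ΔM = M_A − M_B = -4.904 − (2.605) = -7.509; smaller M is more luminous → Star A.
L ratio = 10^(0.4 |ΔM|) = 10^3.004 = 1008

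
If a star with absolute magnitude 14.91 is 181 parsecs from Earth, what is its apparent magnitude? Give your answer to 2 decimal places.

m ≈ 21.20

m = M + 5 log₁₀ d − 5 = 14.91 + 5·2.2577 − 5 = 21.198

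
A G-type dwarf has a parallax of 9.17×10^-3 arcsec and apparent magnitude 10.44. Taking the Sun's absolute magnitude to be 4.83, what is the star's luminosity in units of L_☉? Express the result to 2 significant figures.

L/L_☉ ≈ 0.68

d = 1/p = 1/9.17×10^-3″ = 109.1 pc
M = m − 5 log₁₀ d + 5 = 10.44 − 5·2.0376 + 5 = 5.252
M − M_☉ = 5.252 − 4.83 = 0.422
L/L_☉ = 10^(−0.4 × 0.422) = 0.6780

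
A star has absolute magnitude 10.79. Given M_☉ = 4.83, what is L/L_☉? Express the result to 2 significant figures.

L/L_☉ ≈ 4.1×10^-3

M − M_☉ = 10.79 − 4.83 = 5.960
L/L_☉ = 10^(−0.4 (M − M_☉)) = 10^-2.384 = 4.130×10^-3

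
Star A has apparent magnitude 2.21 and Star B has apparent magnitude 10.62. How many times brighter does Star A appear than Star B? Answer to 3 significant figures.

Magnitude difference = -8.41
Flux ratio = 10^(−0.4 Δm) = 10^(−0.4 × -8.41) = 10^3.364 = 2312

2310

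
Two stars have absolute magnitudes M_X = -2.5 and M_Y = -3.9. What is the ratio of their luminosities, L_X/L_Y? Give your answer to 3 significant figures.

ΔM = M_X − M_Y = 1.4
L_X/L_Y = 10^(−0.4 ΔM) = 10^-0.560 = 0.2754

L_X/L_Y ≈ 0.275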